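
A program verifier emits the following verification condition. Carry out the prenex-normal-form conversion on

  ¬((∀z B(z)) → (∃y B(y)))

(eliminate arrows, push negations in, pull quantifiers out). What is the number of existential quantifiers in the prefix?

Eliminate → and ↔ using ¬ and ∨.
  ¬(¬(∀z B(z)) ∨ (∃y B(y)))
Drive negations inward (¬∀x A ≡ ∃x ¬A, ¬∃x A ≡ ∀x ¬A, De Morgan for ∧/∨):
  (∀z B(z)) ∧ (∀y ¬B(y))
All bound variables are already distinct, so no renaming is needed.
Extract every quantifier outward, since the variables are now distinct and don't occur free across branches:
  ∀z ∀y (B(z) ∧ ¬B(y))
The prefix is ∀z ∀y: 2 universal, 0 existential.

0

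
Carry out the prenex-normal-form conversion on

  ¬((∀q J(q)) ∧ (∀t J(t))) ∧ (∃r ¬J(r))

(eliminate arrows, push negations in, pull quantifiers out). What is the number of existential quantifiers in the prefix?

Move each ¬ inward, flipping quantifiers it crosses:
  ((∃q ¬J(q)) ∨ (∃t ¬J(t))) ∧ (∃r ¬J(r))
All bound variables are already distinct, so no renaming is needed.
Extract every quantifier outward, since the variables are now distinct and don't occur free across branches:
  ∃q ∃t ∃r ((¬J(q) ∨ ¬J(t)) ∧ ¬J(r))
The prefix is ∃q ∃t ∃r: 0 universal, 3 existential.

3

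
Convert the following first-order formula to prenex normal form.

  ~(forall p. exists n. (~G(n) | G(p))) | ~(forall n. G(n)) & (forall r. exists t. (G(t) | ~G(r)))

Push ¬ through the quantifiers and connectives to reach negation normal form:
  (exists p. forall n. (G(n) & ~G(p))) | (exists n. ~G(n)) & (forall r. exists t. (G(t) | ~G(r)))
Standardize variables apart so no two quantifiers bind the same name: n↦z.
  (exists p. forall n. (G(n) & ~G(p))) | (exists z. ~G(z)) & (forall r. exists t. (G(t) | ~G(r)))
Finally move all quantifiers to the prefix:
  exists p. forall n. exists z. forall r. exists t. (G(n) & ~G(p) | ~G(z) & (G(t) | ~G(r)))

exists p. forall n. exists z. forall r. exists t. (G(n) & ~G(p) | ~G(z) & (G(t) | ~G(r)))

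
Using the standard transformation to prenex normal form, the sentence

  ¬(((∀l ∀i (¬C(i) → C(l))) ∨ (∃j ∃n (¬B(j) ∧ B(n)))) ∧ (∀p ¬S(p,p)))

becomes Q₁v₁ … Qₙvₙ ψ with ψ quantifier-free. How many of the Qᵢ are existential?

Eliminate → and ↔ using ¬ and ∨.
  ¬(((∀l ∀i (¬¬C(i) ∨ C(l))) ∨ (∃j ∃n (¬B(j) ∧ B(n)))) ∧ (∀p ¬S(p,p)))
Move each ¬ inward, flipping quantifiers it crosses:
  (∃l ∃i (¬C(i) ∧ ¬C(l))) ∧ (∀j ∀n (B(j) ∨ ¬B(n))) ∨ (∃p S(p,p))
All bound variables are already distinct, so no renaming is needed.
Pull the quantifiers to the front (each side's bound variable is not free in the other side):
  ∃l ∃i ∀j ∀n ∃p (¬C(i) ∧ ¬C(l) ∧ (B(j) ∨ ¬B(n)) ∨ S(p,p))
The prefix is ∃l ∃i ∀j ∀n ∃p: 2 universal, 3 existential.

3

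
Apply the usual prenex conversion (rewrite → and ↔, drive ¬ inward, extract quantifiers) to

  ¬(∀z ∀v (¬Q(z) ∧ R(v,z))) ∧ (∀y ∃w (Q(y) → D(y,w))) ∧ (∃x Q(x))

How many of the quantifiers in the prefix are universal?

Rewrite implications/biconditionals: A → B as ¬A ∨ B.
  ¬(∀z ∀v (¬Q(z) ∧ R(v,z))) ∧ (∀y ∃w (¬Q(y) ∨ D(y,w))) ∧ (∃x Q(x))
Move each ¬ inward, flipping quantifiers it crosses:
  (∃z ∃v (Q(z) ∨ ¬R(v,z))) ∧ (∀y ∃w (¬Q(y) ∨ D(y,w))) ∧ (∃x Q(x))
All bound variables are already distinct, so no renaming is needed.
Pull the quantifiers to the front (each side's bound variable is not free in the other side):
  ∃z ∃v ∀y ∃w ∃x ((Q(z) ∨ ¬R(v,z)) ∧ (¬Q(y) ∨ D(y,w)) ∧ Q(x))
The prefix is ∃z ∃v ∀y ∃w ∃x: 1 universal, 4 existential.

1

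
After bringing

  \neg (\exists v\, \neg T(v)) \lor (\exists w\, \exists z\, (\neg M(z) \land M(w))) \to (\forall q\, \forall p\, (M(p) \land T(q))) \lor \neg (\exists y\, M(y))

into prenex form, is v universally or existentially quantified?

First replace A → B with ¬A ∨ B.
  \neg (\neg (\exists v\, \neg T(v)) \lor (\exists w\, \exists z\, (\neg M(z) \land M(w)))) \lor (\forall q\, \forall p\, (M(p) \land T(q))) \lor \neg (\exists y\, M(y))
Drive negations inward (¬∀x A ≡ ∃x ¬A, ¬∃x A ≡ ∀x ¬A, De Morgan for ∧/∨):
  (\exists v\, \neg T(v)) \land (\forall w\, \forall z\, (M(z) \lor \neg M(w))) \lor (\forall q\, \forall p\, (M(p) \land T(q))) \lor (\forall y\, \neg M(y))
All bound variables are already distinct, so no renaming is needed.
Finally move all quantifiers to the prefix:
  \exists v\, \forall w\, \forall z\, \forall q\, \forall p\, \forall y\, (\neg T(v) \land (M(z) \lor \neg M(w)) \lor M(p) \land T(q) \lor \neg M(y))
The quantifier \exists v sits under an even number of negations (counting the antecedent side of each →), so it remains existential.

existential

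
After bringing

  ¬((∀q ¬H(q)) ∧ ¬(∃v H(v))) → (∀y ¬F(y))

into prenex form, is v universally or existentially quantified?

Rewrite implications/biconditionals: A → B as ¬A ∨ B.
  ¬¬((∀q ¬H(q)) ∧ ¬(∃v H(v))) ∨ (∀y ¬F(y))
Push ¬ through the quantifiers and connectives to reach negation normal form:
  (∀q ¬H(q)) ∧ (∀v ¬H(v)) ∨ (∀y ¬F(y))
All bound variables are already distinct, so no renaming is needed.
Extract every quantifier outward, since the variables are now distinct and don't occur free across branches:
  ∀q ∀v ∀y (¬H(q) ∧ ¬H(v) ∨ ¬F(y))
The quantifier ∃v sits under an odd number of negations (counting the antecedent side of each →), so it flips to ∀v.

universal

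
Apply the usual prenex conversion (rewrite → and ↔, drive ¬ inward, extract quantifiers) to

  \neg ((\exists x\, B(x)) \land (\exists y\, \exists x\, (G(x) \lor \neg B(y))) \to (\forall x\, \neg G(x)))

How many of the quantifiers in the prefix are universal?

0

Rewrite implications/biconditionals: A → B as ¬A ∨ B.
  \neg (\neg ((\exists x\, B(x)) \land (\exists y\, \exists x\, (G(x) \lor \neg B(y)))) \lor (\forall x\, \neg G(x)))
Move each ¬ inward, flipping quantifiers it crosses:
  (\exists x\, B(x)) \land (\exists y\, \exists x\, (G(x) \lor \neg B(y))) \land (\exists x\, G(x))
Standardize variables apart so no two quantifiers bind the same name: x↦u1, x↦r.
  (\exists x\, B(x)) \land (\exists y\, \exists u1\, (G(u1) \lor \neg B(y))) \land (\exists r\, G(r))
Finally move all quantifiers to the prefix:
  \exists x\, \exists y\, \exists u1\, \exists r\, (B(x) \land (G(u1) \lor \neg B(y)) \land G(r))
The prefix is \exists x \exists y \exists u1 \exists r: 0 universal, 4 existential.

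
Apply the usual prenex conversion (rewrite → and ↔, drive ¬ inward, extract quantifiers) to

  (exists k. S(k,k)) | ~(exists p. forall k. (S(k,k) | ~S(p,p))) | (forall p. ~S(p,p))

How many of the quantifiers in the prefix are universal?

Push ¬ through the quantifiers and connectives to reach negation normal form:
  (exists k. S(k,k)) | (forall p. exists k. (~S(k,k) & S(p,p))) | (forall p. ~S(p,p))
Rename bound variables to avoid capture: k↦r, p↦w1.
  (exists k. S(k,k)) | (forall p. exists r. (~S(r,r) & S(p,p))) | (forall w1. ~S(w1,w1))
Finally move all quantifiers to the prefix:
  exists k. forall p. exists r. forall w1. (S(k,k) | ~S(r,r) & S(p,p) | ~S(w1,w1))
The prefix is exists k forall p exists r forall w1: 2 universal, 2 existential.

2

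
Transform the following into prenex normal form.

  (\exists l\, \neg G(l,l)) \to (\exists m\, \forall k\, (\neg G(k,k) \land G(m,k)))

Rewrite implications/biconditionals: A → B as ¬A ∨ B.
  \neg (\exists l\, \neg G(l,l)) \lor (\exists m\, \forall k\, (\neg G(k,k) \land G(m,k)))
Push ¬ through the quantifiers and connectives to reach negation normal form:
  (\forall l\, G(l,l)) \lor (\exists m\, \forall k\, (\neg G(k,k) \land G(m,k)))
Finally move all quantifiers to the prefix:
  \forall l\, \exists m\, \forall k\, (G(l,l) \lor \neg G(k,k) \land G(m,k))

\forall l\, \exists m\, \forall k\, (G(l,l) \lor \neg G(k,k) \land G(m,k))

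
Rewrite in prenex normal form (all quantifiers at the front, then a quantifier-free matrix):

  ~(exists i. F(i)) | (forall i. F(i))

forall i. forall x. (~F(i) | F(x))

Push ¬ through the quantifiers and connectives to reach negation normal form:
  (forall i. ~F(i)) | (forall i. F(i))
Standardize variables apart so no two quantifiers bind the same name: i↦x.
  (forall i. ~F(i)) | (forall x. F(x))
Finally move all quantifiers to the prefix:
  forall i. forall x. (~F(i) | F(x))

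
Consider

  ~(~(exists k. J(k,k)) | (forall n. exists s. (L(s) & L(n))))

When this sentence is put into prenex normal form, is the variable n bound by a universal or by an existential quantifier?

Drive negations inward (¬∀x A ≡ ∃x ¬A, ¬∃x A ≡ ∀x ¬A, De Morgan for ∧/∨):
  (exists k. J(k,k)) & (exists n. forall s. (~L(s) | ~L(n)))
All bound variables are already distinct, so no renaming is needed.
Finally move all quantifiers to the prefix:
  exists k. exists n. forall s. (J(k,k) & (~L(s) | ~L(n)))
The quantifier forall n sits under an odd number of negations, so it flips to exists n.

existential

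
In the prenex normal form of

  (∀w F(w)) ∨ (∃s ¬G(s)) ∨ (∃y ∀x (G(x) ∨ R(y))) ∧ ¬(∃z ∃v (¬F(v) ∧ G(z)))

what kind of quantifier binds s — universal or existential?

Move each ¬ inward, flipping quantifiers it crosses:
  (∀w F(w)) ∨ (∃s ¬G(s)) ∨ (∃y ∀x (G(x) ∨ R(y))) ∧ (∀z ∀v (F(v) ∨ ¬G(z)))
All bound variables are already distinct, so no renaming is needed.
Finally move all quantifiers to the prefix:
  ∀w ∃s ∃y ∀x ∀z ∀v (F(w) ∨ ¬G(s) ∨ (G(x) ∨ R(y)) ∧ (F(v) ∨ ¬G(z)))
The quantifier ∃s sits under an even number of negations, so it remains existential.

existential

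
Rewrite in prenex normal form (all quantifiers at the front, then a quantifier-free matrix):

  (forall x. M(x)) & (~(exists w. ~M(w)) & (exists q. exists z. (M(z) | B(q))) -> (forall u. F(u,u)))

Rewrite implications/biconditionals: A → B as ¬A ∨ B.
  (forall x. M(x)) & (~(~(exists w. ~M(w)) & (exists q. exists z. (M(z) | B(q)))) | (forall u. F(u,u)))
Move each ¬ inward, flipping quantifiers it crosses:
  (forall x. M(x)) & ((exists w. ~M(w)) | (forall q. forall z. (~M(z) & ~B(q))) | (forall u. F(u,u)))
Finally move all quantifiers to the prefix:
  forall x. exists w. forall q. forall z. forall u. (M(x) & (~M(w) | ~M(z) & ~B(q) | F(u,u)))

forall x. exists w. forall q. forall z. forall u. (M(x) & (~M(w) | ~M(z) & ~B(q) | F(u,u)))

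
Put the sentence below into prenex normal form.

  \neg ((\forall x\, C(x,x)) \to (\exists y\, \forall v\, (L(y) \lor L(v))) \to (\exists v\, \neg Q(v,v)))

\forall x\, \exists y\, \forall v\, \forall z\, (C(x,x) \land (L(y) \lor L(v)) \land Q(z,z))

Eliminate → and ↔ using ¬ and ∨.
  \neg (\neg (\forall x\, C(x,x)) \lor \neg (\exists y\, \forall v\, (L(y) \lor L(v))) \lor (\exists v\, \neg Q(v,v)))
Drive negations inward (¬∀x A ≡ ∃x ¬A, ¬∃x A ≡ ∀x ¬A, De Morgan for ∧/∨):
  (\forall x\, C(x,x)) \land (\exists y\, \forall v\, (L(y) \lor L(v))) \land (\forall v\, Q(v,v))
Rename bound variables to avoid capture: v↦z.
  (\forall x\, C(x,x)) \land (\exists y\, \forall v\, (L(y) \lor L(v))) \land (\forall z\, Q(z,z))
Extract every quantifier outward, since the variables are now distinct and don't occur free across branches:
  \forall x\, \exists y\, \forall v\, \forall z\, (C(x,x) \land (L(y) \lor L(v)) \land Q(z,z))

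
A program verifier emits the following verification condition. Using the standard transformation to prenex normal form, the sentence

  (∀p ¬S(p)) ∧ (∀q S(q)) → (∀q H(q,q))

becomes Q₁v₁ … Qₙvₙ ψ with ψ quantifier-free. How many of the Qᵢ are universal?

1

Rewrite implications/biconditionals: A → B as ¬A ∨ B.
  ¬((∀p ¬S(p)) ∧ (∀q S(q))) ∨ (∀q H(q,q))
Move each ¬ inward, flipping quantifiers it crosses:
  (∃p S(p)) ∨ (∃q ¬S(q)) ∨ (∀q H(q,q))
Rename bound variables to avoid capture: q↦s.
  (∃p S(p)) ∨ (∃q ¬S(q)) ∨ (∀s H(s,s))
Finally move all quantifiers to the prefix:
  ∃p ∃q ∀s (S(p) ∨ ¬S(q) ∨ H(s,s))
The prefix is ∃p ∃q ∀s: 1 universal, 2 existential.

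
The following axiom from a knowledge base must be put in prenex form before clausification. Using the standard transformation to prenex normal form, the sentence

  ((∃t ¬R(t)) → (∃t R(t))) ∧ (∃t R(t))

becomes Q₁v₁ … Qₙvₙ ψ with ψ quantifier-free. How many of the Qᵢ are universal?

1

First replace A → B with ¬A ∨ B.
  (¬(∃t ¬R(t)) ∨ (∃t R(t))) ∧ (∃t R(t))
Push ¬ through the quantifiers and connectives to reach negation normal form:
  ((∀t R(t)) ∨ (∃t R(t))) ∧ (∃t R(t))
Give each quantifier a distinct variable: t↦p, t↦x.
  ((∀t R(t)) ∨ (∃p R(p))) ∧ (∃x R(x))
Pull the quantifiers to the front (each side's bound variable is not free in the other side):
  ∀t ∃p ∃x ((R(t) ∨ R(p)) ∧ R(x))
The prefix is ∀t ∃p ∃x: 1 universal, 2 existential.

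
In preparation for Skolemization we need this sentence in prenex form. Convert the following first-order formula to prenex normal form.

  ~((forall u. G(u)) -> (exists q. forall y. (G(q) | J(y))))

forall u. forall q. exists y. (G(u) & ~G(q) & ~J(y))

Rewrite implications/biconditionals: A → B as ¬A ∨ B.
  ~(~(forall u. G(u)) | (exists q. forall y. (G(q) | J(y))))
Move each ¬ inward, flipping quantifiers it crosses:
  (forall u. G(u)) & (forall q. exists y. (~G(q) & ~J(y)))
Finally move all quantifiers to the prefix:
  forall u. forall q. exists y. (G(u) & ~G(q) & ~J(y))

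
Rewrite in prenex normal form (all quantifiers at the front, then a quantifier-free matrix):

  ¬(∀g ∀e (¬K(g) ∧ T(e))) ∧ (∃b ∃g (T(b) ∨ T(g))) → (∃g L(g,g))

Eliminate → and ↔ using ¬ and ∨.
  ¬(¬(∀g ∀e (¬K(g) ∧ T(e))) ∧ (∃b ∃g (T(b) ∨ T(g)))) ∨ (∃g L(g,g))
Drive negations inward (¬∀x A ≡ ∃x ¬A, ¬∃x A ≡ ∀x ¬A, De Morgan for ∧/∨):
  (∀g ∀e (¬K(g) ∧ T(e))) ∨ (∀b ∀g (¬T(b) ∧ ¬T(g))) ∨ (∃g L(g,g))
Give each quantifier a distinct variable: g↦r, g↦t.
  (∀g ∀e (¬K(g) ∧ T(e))) ∨ (∀b ∀r (¬T(b) ∧ ¬T(r))) ∨ (∃t L(t,t))
Pull the quantifiers to the front (each side's bound variable is not free in the other side):
  ∀g ∀e ∀b ∀r ∃t (¬K(g) ∧ T(e) ∨ ¬T(b) ∧ ¬T(r) ∨ L(t,t))

∀g ∀e ∀b ∀r ∃t (¬K(g) ∧ T(e) ∨ ¬T(b) ∧ ¬T(r) ∨ L(t,t))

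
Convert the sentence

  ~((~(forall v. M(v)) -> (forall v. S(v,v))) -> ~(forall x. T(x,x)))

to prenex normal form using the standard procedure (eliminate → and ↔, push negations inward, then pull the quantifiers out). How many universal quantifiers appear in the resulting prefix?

First replace A → B with ¬A ∨ B.
  ~(~(~~(forall v. M(v)) | (forall v. S(v,v))) | ~(forall x. T(x,x)))
Drive negations inward (¬∀x A ≡ ∃x ¬A, ¬∃x A ≡ ∀x ¬A, De Morgan for ∧/∨):
  ((forall v. M(v)) | (forall v. S(v,v))) & (forall x. T(x,x))
Standardize variables apart so no two quantifiers bind the same name: v↦p.
  ((forall v. M(v)) | (forall p. S(p,p))) & (forall x. T(x,x))
Finally move all quantifiers to the prefix:
  forall v. forall p. forall x. ((M(v) | S(p,p)) & T(x,x))
The prefix is forall v forall p forall x: 3 universal, 0 existential.

3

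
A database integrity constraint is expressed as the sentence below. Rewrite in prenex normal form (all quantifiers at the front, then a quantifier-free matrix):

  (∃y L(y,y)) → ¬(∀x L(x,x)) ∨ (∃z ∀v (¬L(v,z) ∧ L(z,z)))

Eliminate → and ↔ using ¬ and ∨.
  ¬(∃y L(y,y)) ∨ ¬(∀x L(x,x)) ∨ (∃z ∀v (¬L(v,z) ∧ L(z,z)))
Move each ¬ inward, flipping quantifiers it crosses:
  (∀y ¬L(y,y)) ∨ (∃x ¬L(x,x)) ∨ (∃z ∀v (¬L(v,z) ∧ L(z,z)))
All bound variables are already distinct, so no renaming is needed.
Finally move all quantifiers to the prefix:
  ∀y ∃x ∃z ∀v (¬L(y,y) ∨ ¬L(x,x) ∨ ¬L(v,z) ∧ L(z,z))

∀y ∃x ∃z ∀v (¬L(y,y) ∨ ¬L(x,x) ∨ ¬L(v,z) ∧ L(z,z))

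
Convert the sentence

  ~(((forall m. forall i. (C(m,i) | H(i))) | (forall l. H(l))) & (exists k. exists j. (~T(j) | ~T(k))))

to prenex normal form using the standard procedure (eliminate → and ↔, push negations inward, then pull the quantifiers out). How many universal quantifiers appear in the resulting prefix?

2

Move each ¬ inward, flipping quantifiers it crosses:
  (exists m. exists i. (~C(m,i) & ~H(i))) & (exists l. ~H(l)) | (forall k. forall j. (T(j) & T(k)))
All bound variables are already distinct, so no renaming is needed.
Extract every quantifier outward, since the variables are now distinct and don't occur free across branches:
  exists m. exists i. exists l. forall k. forall j. (~C(m,i) & ~H(i) & ~H(l) | T(j) & T(k))
The prefix is exists m exists i exists l forall k forall j: 2 universal, 3 existential.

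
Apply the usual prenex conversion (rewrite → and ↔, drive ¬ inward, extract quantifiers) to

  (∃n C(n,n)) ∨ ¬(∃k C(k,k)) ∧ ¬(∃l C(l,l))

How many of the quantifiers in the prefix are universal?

Push ¬ through the quantifiers and connectives to reach negation normal form:
  (∃n C(n,n)) ∨ (∀k ¬C(k,k)) ∧ (∀l ¬C(l,l))
Pull the quantifiers to the front (each side's bound variable is not free in the other side):
  ∃n ∀k ∀l (C(n,n) ∨ ¬C(k,k) ∧ ¬C(l,l))
The prefix is ∃n ∀k ∀l: 2 universal, 1 existential.

2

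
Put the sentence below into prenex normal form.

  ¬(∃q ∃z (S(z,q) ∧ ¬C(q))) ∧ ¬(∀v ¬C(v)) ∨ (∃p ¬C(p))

∀q ∀z ∃v ∃p ((¬S(z,q) ∨ C(q)) ∧ C(v) ∨ ¬C(p))

Push ¬ through the quantifiers and connectives to reach negation normal form:
  (∀q ∀z (¬S(z,q) ∨ C(q))) ∧ (∃v C(v)) ∨ (∃p ¬C(p))
Extract every quantifier outward, since the variables are now distinct and don't occur free across branches:
  ∀q ∀z ∃v ∃p ((¬S(z,q) ∨ C(q)) ∧ C(v) ∨ ¬C(p))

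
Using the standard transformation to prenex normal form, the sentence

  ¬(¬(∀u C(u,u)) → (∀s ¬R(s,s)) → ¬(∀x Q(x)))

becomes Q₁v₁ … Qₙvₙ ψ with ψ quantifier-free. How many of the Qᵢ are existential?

1

Rewrite implications/biconditionals: A → B as ¬A ∨ B.
  ¬(¬¬(∀u C(u,u)) ∨ ¬(∀s ¬R(s,s)) ∨ ¬(∀x Q(x)))
Push ¬ through the quantifiers and connectives to reach negation normal form:
  (∃u ¬C(u,u)) ∧ (∀s ¬R(s,s)) ∧ (∀x Q(x))
Pull the quantifiers to the front (each side's bound variable is not free in the other side):
  ∃u ∀s ∀x (¬C(u,u) ∧ ¬R(s,s) ∧ Q(x))
The prefix is ∃u ∀s ∀x: 2 universal, 1 existential.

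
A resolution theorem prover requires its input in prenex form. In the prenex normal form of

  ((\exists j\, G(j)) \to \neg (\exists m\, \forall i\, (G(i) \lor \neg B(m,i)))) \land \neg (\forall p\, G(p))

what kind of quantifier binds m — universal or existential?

Eliminate → and ↔ using ¬ and ∨.
  (\neg (\exists j\, G(j)) \lor \neg (\exists m\, \forall i\, (G(i) \lor \neg B(m,i)))) \land \neg (\forall p\, G(p))
Move each ¬ inward, flipping quantifiers it crosses:
  ((\forall j\, \neg G(j)) \lor (\forall m\, \exists i\, (\neg G(i) \land B(m,i)))) \land (\exists p\, \neg G(p))
All bound variables are already distinct, so no renaming is needed.
Pull the quantifiers to the front (each side's bound variable is not free in the other side):
  \forall j\, \forall m\, \exists i\, \exists p\, ((\neg G(j) \lor \neg G(i) \land B(m,i)) \land \neg G(p))
The quantifier \exists m sits under an odd number of negations (counting the antecedent side of each →), so it flips to \forall m.

universal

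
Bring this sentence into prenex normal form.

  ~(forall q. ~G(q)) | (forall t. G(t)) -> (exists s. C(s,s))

forall q. exists t. exists s. (~G(q) & ~G(t) | C(s,s))

Rewrite implications/biconditionals: A → B as ¬A ∨ B.
  ~(~(forall q. ~G(q)) | (forall t. G(t))) | (exists s. C(s,s))
Move each ¬ inward, flipping quantifiers it crosses:
  (forall q. ~G(q)) & (exists t. ~G(t)) | (exists s. C(s,s))
Extract every quantifier outward, since the variables are now distinct and don't occur free across branches:
  forall q. exists t. exists s. (~G(q) & ~G(t) | C(s,s))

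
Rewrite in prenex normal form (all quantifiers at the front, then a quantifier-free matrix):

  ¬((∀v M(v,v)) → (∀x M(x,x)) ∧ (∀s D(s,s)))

First replace A → B with ¬A ∨ B.
  ¬(¬(∀v M(v,v)) ∨ (∀x M(x,x)) ∧ (∀s D(s,s)))
Move each ¬ inward, flipping quantifiers it crosses:
  (∀v M(v,v)) ∧ ((∃x ¬M(x,x)) ∨ (∃s ¬D(s,s)))
All bound variables are already distinct, so no renaming is needed.
Pull the quantifiers to the front (each side's bound variable is not free in the other side):
  ∀v ∃x ∃s (M(v,v) ∧ (¬M(x,x) ∨ ¬D(s,s)))

∀v ∃x ∃s (M(v,v) ∧ (¬M(x,x) ∨ ¬D(s,s)))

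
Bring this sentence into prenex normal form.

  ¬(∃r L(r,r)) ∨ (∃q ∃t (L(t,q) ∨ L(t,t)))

∀r ∃q ∃t (¬L(r,r) ∨ L(t,q) ∨ L(t,t))

Push ¬ through the quantifiers and connectives to reach negation normal form:
  (∀r ¬L(r,r)) ∨ (∃q ∃t (L(t,q) ∨ L(t,t)))
All bound variables are already distinct, so no renaming is needed.
Finally move all quantifiers to the prefix:
  ∀r ∃q ∃t (¬L(r,r) ∨ L(t,q) ∨ L(t,t))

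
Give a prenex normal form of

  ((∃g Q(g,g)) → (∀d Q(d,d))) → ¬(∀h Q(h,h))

∃g ∃d ∃h (Q(g,g) ∧ ¬Q(d,d) ∨ ¬Q(h,h))

Rewrite implications/biconditionals: A → B as ¬A ∨ B.
  ¬(¬(∃g Q(g,g)) ∨ (∀d Q(d,d))) ∨ ¬(∀h Q(h,h))
Drive negations inward (¬∀x A ≡ ∃x ¬A, ¬∃x A ≡ ∀x ¬A, De Morgan for ∧/∨):
  (∃g Q(g,g)) ∧ (∃d ¬Q(d,d)) ∨ (∃h ¬Q(h,h))
All bound variables are already distinct, so no renaming is needed.
Finally move all quantifiers to the prefix:
  ∃g ∃d ∃h (Q(g,g) ∧ ¬Q(d,d) ∨ ¬Q(h,h))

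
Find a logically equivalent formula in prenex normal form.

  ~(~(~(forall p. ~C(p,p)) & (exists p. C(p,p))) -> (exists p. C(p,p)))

Eliminate → and ↔ using ¬ and ∨.
  ~(~~(~(forall p. ~C(p,p)) & (exists p. C(p,p))) | (exists p. C(p,p)))
Push ¬ through the quantifiers and connectives to reach negation normal form:
  ((forall p. ~C(p,p)) | (forall p. ~C(p,p))) & (forall p. ~C(p,p))
Give each quantifier a distinct variable: p↦a, p↦u.
  ((forall p. ~C(p,p)) | (forall a. ~C(a,a))) & (forall u. ~C(u,u))
Finally move all quantifiers to the prefix:
  forall p. forall a. forall u. ((~C(p,p) | ~C(a,a)) & ~C(u,u))

forall p. forall a. forall u. ((~C(p,p) | ~C(a,a)) & ~C(u,u))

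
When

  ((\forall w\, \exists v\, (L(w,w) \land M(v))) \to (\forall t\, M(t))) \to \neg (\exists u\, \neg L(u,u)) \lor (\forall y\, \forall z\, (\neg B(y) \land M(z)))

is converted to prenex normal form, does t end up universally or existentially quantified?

existential

First replace A → B with ¬A ∨ B.
  \neg (\neg (\forall w\, \exists v\, (L(w,w) \land M(v))) \lor (\forall t\, M(t))) \lor \neg (\exists u\, \neg L(u,u)) \lor (\forall y\, \forall z\, (\neg B(y) \land M(z)))
Drive negations inward (¬∀x A ≡ ∃x ¬A, ¬∃x A ≡ ∀x ¬A, De Morgan for ∧/∨):
  (\forall w\, \exists v\, (L(w,w) \land M(v))) \land (\exists t\, \neg M(t)) \lor (\forall u\, L(u,u)) \lor (\forall y\, \forall z\, (\neg B(y) \land M(z)))
Extract every quantifier outward, since the variables are now distinct and don't occur free across branches:
  \forall w\, \exists v\, \exists t\, \forall u\, \forall y\, \forall z\, (L(w,w) \land M(v) \land \neg M(t) \lor L(u,u) \lor \neg B(y) \land M(z))
The quantifier \forall t sits under an odd number of negations (counting the antecedent side of each →), so it flips to \exists t.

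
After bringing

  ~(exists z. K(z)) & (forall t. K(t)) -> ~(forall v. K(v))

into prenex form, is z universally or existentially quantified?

existential

Eliminate → and ↔ using ¬ and ∨.
  ~(~(exists z. K(z)) & (forall t. K(t))) | ~(forall v. K(v))
Drive negations inward (¬∀x A ≡ ∃x ¬A, ¬∃x A ≡ ∀x ¬A, De Morgan for ∧/∨):
  (exists z. K(z)) | (exists t. ~K(t)) | (exists v. ~K(v))
All bound variables are already distinct, so no renaming is needed.
Pull the quantifiers to the front (each side's bound variable is not free in the other side):
  exists z. exists t. exists v. (K(z) | ~K(t) | ~K(v))
The quantifier exists z sits under an even number of negations (counting the antecedent side of each →), so it remains existential.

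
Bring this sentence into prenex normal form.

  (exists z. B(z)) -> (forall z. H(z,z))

forall z. forall v. (~B(z) | H(v,v))

First replace A → B with ¬A ∨ B.
  ~(exists z. B(z)) | (forall z. H(z,z))
Move each ¬ inward, flipping quantifiers it crosses:
  (forall z. ~B(z)) | (forall z. H(z,z))
Rename bound variables to avoid capture: z↦v.
  (forall z. ~B(z)) | (forall v. H(v,v))
Extract every quantifier outward, since the variables are now distinct and don't occur free across branches:
  forall z. forall v. (~B(z) | H(v,v))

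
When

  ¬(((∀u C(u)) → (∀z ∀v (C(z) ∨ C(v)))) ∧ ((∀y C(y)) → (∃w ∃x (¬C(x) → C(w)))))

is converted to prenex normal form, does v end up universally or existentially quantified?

Rewrite implications/biconditionals: A → B as ¬A ∨ B.
  ¬((¬(∀u C(u)) ∨ (∀z ∀v (C(z) ∨ C(v)))) ∧ (¬(∀y C(y)) ∨ (∃w ∃x (¬¬C(x) ∨ C(w)))))
Drive negations inward (¬∀x A ≡ ∃x ¬A, ¬∃x A ≡ ∀x ¬A, De Morgan for ∧/∨):
  (∀u C(u)) ∧ (∃z ∃v (¬C(z) ∧ ¬C(v))) ∨ (∀y C(y)) ∧ (∀w ∀x (¬C(x) ∧ ¬C(w)))
Extract every quantifier outward, since the variables are now distinct and don't occur free across branches:
  ∀u ∃z ∃v ∀y ∀w ∀x (C(u) ∧ ¬C(z) ∧ ¬C(v) ∨ C(y) ∧ ¬C(x) ∧ ¬C(w))
The quantifier ∀v sits under an odd number of negations (counting the antecedent side of each →), so it flips to ∃v.

existential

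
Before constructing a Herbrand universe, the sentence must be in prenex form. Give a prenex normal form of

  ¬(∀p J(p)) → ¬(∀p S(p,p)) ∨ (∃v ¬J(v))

∀p ∃z ∃v (J(p) ∨ ¬S(z,z) ∨ ¬J(v))

First replace A → B with ¬A ∨ B.
  ¬¬(∀p J(p)) ∨ ¬(∀p S(p,p)) ∨ (∃v ¬J(v))
Push ¬ through the quantifiers and connectives to reach negation normal form:
  (∀p J(p)) ∨ (∃p ¬S(p,p)) ∨ (∃v ¬J(v))
Standardize variables apart so no two quantifiers bind the same name: p↦z.
  (∀p J(p)) ∨ (∃z ¬S(z,z)) ∨ (∃v ¬J(v))
Pull the quantifiers to the front (each side's bound variable is not free in the other side):
  ∀p ∃z ∃v (J(p) ∨ ¬S(z,z) ∨ ¬J(v))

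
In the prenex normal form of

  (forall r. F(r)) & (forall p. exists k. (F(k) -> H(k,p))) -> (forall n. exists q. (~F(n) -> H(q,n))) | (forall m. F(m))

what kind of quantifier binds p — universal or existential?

First replace A → B with ¬A ∨ B.
  ~((forall r. F(r)) & (forall p. exists k. (~F(k) | H(k,p)))) | (forall n. exists q. (~~F(n) | H(q,n))) | (forall m. F(m))
Push ¬ through the quantifiers and connectives to reach negation normal form:
  (exists r. ~F(r)) | (exists p. forall k. (F(k) & ~H(k,p))) | (forall n. exists q. (F(n) | H(q,n))) | (forall m. F(m))
All bound variables are already distinct, so no renaming is needed.
Finally move all quantifiers to the prefix:
  exists r. exists p. forall k. forall n. exists q. forall m. (~F(r) | F(k) & ~H(k,p) | F(n) | H(q,n) | F(m))
The quantifier forall p sits under an odd number of negations (counting the antecedent side of each →), so it flips to exists p.

existential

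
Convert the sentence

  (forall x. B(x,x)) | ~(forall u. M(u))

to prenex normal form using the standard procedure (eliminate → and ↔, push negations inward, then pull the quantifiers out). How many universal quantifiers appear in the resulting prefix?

1

Move each ¬ inward, flipping quantifiers it crosses:
  (forall x. B(x,x)) | (exists u. ~M(u))
Pull the quantifiers to the front (each side's bound variable is not free in the other side):
  forall x. exists u. (B(x,x) | ~M(u))
The prefix is forall x exists u: 1 universal, 1 existential.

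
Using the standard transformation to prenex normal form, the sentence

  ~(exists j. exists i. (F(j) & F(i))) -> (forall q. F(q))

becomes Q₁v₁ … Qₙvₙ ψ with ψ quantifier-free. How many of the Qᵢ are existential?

2

Eliminate → and ↔ using ¬ and ∨.
  ~~(exists j. exists i. (F(j) & F(i))) | (forall q. F(q))
Move each ¬ inward, flipping quantifiers it crosses:
  (exists j. exists i. (F(j) & F(i))) | (forall q. F(q))
All bound variables are already distinct, so no renaming is needed.
Pull the quantifiers to the front (each side's bound variable is not free in the other side):
  exists j. exists i. forall q. (F(j) & F(i) | F(q))
The prefix is exists j exists i forall q: 1 universal, 2 existential.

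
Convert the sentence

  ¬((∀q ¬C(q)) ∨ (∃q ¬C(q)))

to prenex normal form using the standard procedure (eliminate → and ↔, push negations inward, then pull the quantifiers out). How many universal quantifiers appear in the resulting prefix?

1

Push ¬ through the quantifiers and connectives to reach negation normal form:
  (∃q C(q)) ∧ (∀q C(q))
Give each quantifier a distinct variable: q↦w1.
  (∃q C(q)) ∧ (∀w1 C(w1))
Extract every quantifier outward, since the variables are now distinct and don't occur free across branches:
  ∃q ∀w1 (C(q) ∧ C(w1))
The prefix is ∃q ∀w1: 1 universal, 1 existential.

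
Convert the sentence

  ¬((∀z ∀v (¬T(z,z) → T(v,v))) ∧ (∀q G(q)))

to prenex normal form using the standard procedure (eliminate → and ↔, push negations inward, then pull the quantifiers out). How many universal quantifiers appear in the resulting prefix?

0

Rewrite implications/biconditionals: A → B as ¬A ∨ B.
  ¬((∀z ∀v (¬¬T(z,z) ∨ T(v,v))) ∧ (∀q G(q)))
Move each ¬ inward, flipping quantifiers it crosses:
  (∃z ∃v (¬T(z,z) ∧ ¬T(v,v))) ∨ (∃q ¬G(q))
Pull the quantifiers to the front (each side's bound variable is not free in the other side):
  ∃z ∃v ∃q (¬T(z,z) ∧ ¬T(v,v) ∨ ¬G(q))
The prefix is ∃z ∃v ∃q: 0 universal, 3 existential.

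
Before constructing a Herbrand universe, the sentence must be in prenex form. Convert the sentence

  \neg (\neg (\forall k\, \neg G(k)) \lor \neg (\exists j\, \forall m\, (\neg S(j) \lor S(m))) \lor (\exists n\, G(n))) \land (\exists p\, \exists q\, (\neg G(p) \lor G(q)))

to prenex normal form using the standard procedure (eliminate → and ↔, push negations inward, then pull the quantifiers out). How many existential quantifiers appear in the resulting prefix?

Drive negations inward (¬∀x A ≡ ∃x ¬A, ¬∃x A ≡ ∀x ¬A, De Morgan for ∧/∨):
  (\forall k\, \neg G(k)) \land (\exists j\, \forall m\, (\neg S(j) \lor S(m))) \land (\forall n\, \neg G(n)) \land (\exists p\, \exists q\, (\neg G(p) \lor G(q)))
Extract every quantifier outward, since the variables are now distinct and don't occur free across branches:
  \forall k\, \exists j\, \forall m\, \forall n\, \exists p\, \exists q\, (\neg G(k) \land (\neg S(j) \lor S(m)) \land \neg G(n) \land (\neg G(p) \lor G(q)))
The prefix is \forall k \exists j \forall m \forall n \exists p \exists q: 3 universal, 3 existential.

3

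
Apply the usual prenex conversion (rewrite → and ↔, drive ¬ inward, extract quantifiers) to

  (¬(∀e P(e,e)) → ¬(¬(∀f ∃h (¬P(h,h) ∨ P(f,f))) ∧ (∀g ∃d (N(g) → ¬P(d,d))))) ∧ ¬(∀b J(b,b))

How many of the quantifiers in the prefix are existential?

3

Eliminate → and ↔ using ¬ and ∨.
  (¬¬(∀e P(e,e)) ∨ ¬(¬(∀f ∃h (¬P(h,h) ∨ P(f,f))) ∧ (∀g ∃d (¬N(g) ∨ ¬P(d,d))))) ∧ ¬(∀b J(b,b))
Drive negations inward (¬∀x A ≡ ∃x ¬A, ¬∃x A ≡ ∀x ¬A, De Morgan for ∧/∨):
  ((∀e P(e,e)) ∨ (∀f ∃h (¬P(h,h) ∨ P(f,f))) ∨ (∃g ∀d (N(g) ∧ P(d,d)))) ∧ (∃b ¬J(b,b))
All bound variables are already distinct, so no renaming is needed.
Extract every quantifier outward, since the variables are now distinct and don't occur free across branches:
  ∀e ∀f ∃h ∃g ∀d ∃b ((P(e,e) ∨ ¬P(h,h) ∨ P(f,f) ∨ N(g) ∧ P(d,d)) ∧ ¬J(b,b))
The prefix is ∀e ∀f ∃h ∃g ∀d ∃b: 3 universal, 3 existential.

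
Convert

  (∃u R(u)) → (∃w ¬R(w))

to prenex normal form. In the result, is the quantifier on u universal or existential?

universal

Eliminate → and ↔ using ¬ and ∨.
  ¬(∃u R(u)) ∨ (∃w ¬R(w))
Push ¬ through the quantifiers and connectives to reach negation normal form:
  (∀u ¬R(u)) ∨ (∃w ¬R(w))
All bound variables are already distinct, so no renaming is needed.
Extract every quantifier outward, since the variables are now distinct and don't occur free across branches:
  ∀u ∃w (¬R(u) ∨ ¬R(w))
The quantifier ∃u sits under an odd number of negations (counting the antecedent side of each →), so it flips to ∀u.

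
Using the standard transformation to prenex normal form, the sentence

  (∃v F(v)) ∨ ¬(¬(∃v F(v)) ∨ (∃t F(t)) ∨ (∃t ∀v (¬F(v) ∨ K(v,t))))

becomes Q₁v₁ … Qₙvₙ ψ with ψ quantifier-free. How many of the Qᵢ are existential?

3

Move each ¬ inward, flipping quantifiers it crosses:
  (∃v F(v)) ∨ (∃v F(v)) ∧ (∀t ¬F(t)) ∧ (∀t ∃v (F(v) ∧ ¬K(v,t)))
Give each quantifier a distinct variable: v↦v1, t↦x1, v↦y1.
  (∃v F(v)) ∨ (∃v1 F(v1)) ∧ (∀t ¬F(t)) ∧ (∀x1 ∃y1 (F(y1) ∧ ¬K(y1,x1)))
Finally move all quantifiers to the prefix:
  ∃v ∃v1 ∀t ∀x1 ∃y1 (F(v) ∨ F(v1) ∧ ¬F(t) ∧ F(y1) ∧ ¬K(y1,x1))
The prefix is ∃v ∃v1 ∀t ∀x1 ∃y1: 2 universal, 3 existential.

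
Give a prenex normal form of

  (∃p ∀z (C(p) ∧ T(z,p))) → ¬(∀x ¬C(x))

Rewrite implications/biconditionals: A → B as ¬A ∨ B.
  ¬(∃p ∀z (C(p) ∧ T(z,p))) ∨ ¬(∀x ¬C(x))
Move each ¬ inward, flipping quantifiers it crosses:
  (∀p ∃z (¬C(p) ∨ ¬T(z,p))) ∨ (∃x C(x))
All bound variables are already distinct, so no renaming is needed.
Extract every quantifier outward, since the variables are now distinct and don't occur free across branches:
  ∀p ∃z ∃x (¬C(p) ∨ ¬T(z,p) ∨ C(x))

∀p ∃z ∃x (¬C(p) ∨ ¬T(z,p) ∨ C(x))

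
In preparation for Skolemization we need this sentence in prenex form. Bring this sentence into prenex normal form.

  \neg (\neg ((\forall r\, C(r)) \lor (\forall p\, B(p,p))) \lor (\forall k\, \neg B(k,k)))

\forall r\, \forall p\, \exists k\, ((C(r) \lor B(p,p)) \land B(k,k))

Drive negations inward (¬∀x A ≡ ∃x ¬A, ¬∃x A ≡ ∀x ¬A, De Morgan for ∧/∨):
  ((\forall r\, C(r)) \lor (\forall p\, B(p,p))) \land (\exists k\, B(k,k))
Pull the quantifiers to the front (each side's bound variable is not free in the other side):
  \forall r\, \forall p\, \exists k\, ((C(r) \lor B(p,p)) \land B(k,k))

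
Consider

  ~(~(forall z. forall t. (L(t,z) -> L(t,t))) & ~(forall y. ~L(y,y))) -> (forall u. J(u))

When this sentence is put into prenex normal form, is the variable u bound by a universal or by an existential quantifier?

universal

First replace A → B with ¬A ∨ B.
  ~~(~(forall z. forall t. (~L(t,z) | L(t,t))) & ~(forall y. ~L(y,y))) | (forall u. J(u))
Push ¬ through the quantifiers and connectives to reach negation normal form:
  (exists z. exists t. (L(t,z) & ~L(t,t))) & (exists y. L(y,y)) | (forall u. J(u))
All bound variables are already distinct, so no renaming is needed.
Pull the quantifiers to the front (each side's bound variable is not free in the other side):
  exists z. exists t. exists y. forall u. (L(t,z) & ~L(t,t) & L(y,y) | J(u))
The quantifier forall u sits under an even number of negations (counting the antecedent side of each →), so it remains universal.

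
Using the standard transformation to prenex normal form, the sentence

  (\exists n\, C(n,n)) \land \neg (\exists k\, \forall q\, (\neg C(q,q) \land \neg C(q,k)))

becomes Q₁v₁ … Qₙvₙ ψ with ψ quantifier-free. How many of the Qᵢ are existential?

2

Push ¬ through the quantifiers and connectives to reach negation normal form:
  (\exists n\, C(n,n)) \land (\forall k\, \exists q\, (C(q,q) \lor C(q,k)))
All bound variables are already distinct, so no renaming is needed.
Finally move all quantifiers to the prefix:
  \exists n\, \forall k\, \exists q\, (C(n,n) \land (C(q,q) \lor C(q,k)))
The prefix is \exists n \forall k \exists q: 1 universal, 2 existential.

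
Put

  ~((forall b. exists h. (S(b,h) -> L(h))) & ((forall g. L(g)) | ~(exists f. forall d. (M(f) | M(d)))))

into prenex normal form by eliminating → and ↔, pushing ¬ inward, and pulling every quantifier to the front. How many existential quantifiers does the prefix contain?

3

First replace A → B with ¬A ∨ B.
  ~((forall b. exists h. (~S(b,h) | L(h))) & ((forall g. L(g)) | ~(exists f. forall d. (M(f) | M(d)))))
Move each ¬ inward, flipping quantifiers it crosses:
  (exists b. forall h. (S(b,h) & ~L(h))) | (exists g. ~L(g)) & (exists f. forall d. (M(f) | M(d)))
All bound variables are already distinct, so no renaming is needed.
Finally move all quantifiers to the prefix:
  exists b. forall h. exists g. exists f. forall d. (S(b,h) & ~L(h) | ~L(g) & (M(f) | M(d)))
The prefix is exists b forall h exists g exists f forall d: 2 universal, 3 existential.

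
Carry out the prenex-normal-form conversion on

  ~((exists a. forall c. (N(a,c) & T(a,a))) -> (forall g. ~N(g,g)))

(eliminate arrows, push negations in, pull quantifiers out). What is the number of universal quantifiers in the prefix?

1

First replace A → B with ¬A ∨ B.
  ~(~(exists a. forall c. (N(a,c) & T(a,a))) | (forall g. ~N(g,g)))
Push ¬ through the quantifiers and connectives to reach negation normal form:
  (exists a. forall c. (N(a,c) & T(a,a))) & (exists g. N(g,g))
All bound variables are already distinct, so no renaming is needed.
Extract every quantifier outward, since the variables are now distinct and don't occur free across branches:
  exists a. forall c. exists g. (N(a,c) & T(a,a) & N(g,g))
The prefix is exists a forall c exists g: 1 universal, 2 existential.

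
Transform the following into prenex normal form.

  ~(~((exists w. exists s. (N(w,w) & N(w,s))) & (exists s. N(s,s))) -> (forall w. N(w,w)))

Eliminate → and ↔ using ¬ and ∨.
  ~(~~((exists w. exists s. (N(w,w) & N(w,s))) & (exists s. N(s,s))) | (forall w. N(w,w)))
Push ¬ through the quantifiers and connectives to reach negation normal form:
  ((forall w. forall s. (~N(w,w) | ~N(w,s))) | (forall s. ~N(s,s))) & (exists w. ~N(w,w))
Rename bound variables to avoid capture: s↦x1, w↦a.
  ((forall w. forall s. (~N(w,w) | ~N(w,s))) | (forall x1. ~N(x1,x1))) & (exists a. ~N(a,a))
Pull the quantifiers to the front (each side's bound variable is not free in the other side):
  forall w. forall s. forall x1. exists a. ((~N(w,w) | ~N(w,s) | ~N(x1,x1)) & ~N(a,a))

forall w. forall s. forall x1. exists a. ((~N(w,w) | ~N(w,s) | ~N(x1,x1)) & ~N(a,a))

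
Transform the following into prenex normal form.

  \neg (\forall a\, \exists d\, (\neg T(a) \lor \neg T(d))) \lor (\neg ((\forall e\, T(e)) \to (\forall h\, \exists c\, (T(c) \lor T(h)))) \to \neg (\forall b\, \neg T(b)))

\exists a\, \forall d\, \exists e\, \forall h\, \exists c\, \exists b\, (T(a) \land T(d) \lor \neg T(e) \lor T(c) \lor T(h) \lor T(b))

Rewrite implications/biconditionals: A → B as ¬A ∨ B.
  \neg (\forall a\, \exists d\, (\neg T(a) \lor \neg T(d))) \lor \neg \neg (\neg (\forall e\, T(e)) \lor (\forall h\, \exists c\, (T(c) \lor T(h)))) \lor \neg (\forall b\, \neg T(b))
Drive negations inward (¬∀x A ≡ ∃x ¬A, ¬∃x A ≡ ∀x ¬A, De Morgan for ∧/∨):
  (\exists a\, \forall d\, (T(a) \land T(d))) \lor (\exists e\, \neg T(e)) \lor (\forall h\, \exists c\, (T(c) \lor T(h))) \lor (\exists b\, T(b))
All bound variables are already distinct, so no renaming is needed.
Extract every quantifier outward, since the variables are now distinct and don't occur free across branches:
  \exists a\, \forall d\, \exists e\, \forall h\, \exists c\, \exists b\, (T(a) \land T(d) \lor \neg T(e) \lor T(c) \lor T(h) \lor T(b))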